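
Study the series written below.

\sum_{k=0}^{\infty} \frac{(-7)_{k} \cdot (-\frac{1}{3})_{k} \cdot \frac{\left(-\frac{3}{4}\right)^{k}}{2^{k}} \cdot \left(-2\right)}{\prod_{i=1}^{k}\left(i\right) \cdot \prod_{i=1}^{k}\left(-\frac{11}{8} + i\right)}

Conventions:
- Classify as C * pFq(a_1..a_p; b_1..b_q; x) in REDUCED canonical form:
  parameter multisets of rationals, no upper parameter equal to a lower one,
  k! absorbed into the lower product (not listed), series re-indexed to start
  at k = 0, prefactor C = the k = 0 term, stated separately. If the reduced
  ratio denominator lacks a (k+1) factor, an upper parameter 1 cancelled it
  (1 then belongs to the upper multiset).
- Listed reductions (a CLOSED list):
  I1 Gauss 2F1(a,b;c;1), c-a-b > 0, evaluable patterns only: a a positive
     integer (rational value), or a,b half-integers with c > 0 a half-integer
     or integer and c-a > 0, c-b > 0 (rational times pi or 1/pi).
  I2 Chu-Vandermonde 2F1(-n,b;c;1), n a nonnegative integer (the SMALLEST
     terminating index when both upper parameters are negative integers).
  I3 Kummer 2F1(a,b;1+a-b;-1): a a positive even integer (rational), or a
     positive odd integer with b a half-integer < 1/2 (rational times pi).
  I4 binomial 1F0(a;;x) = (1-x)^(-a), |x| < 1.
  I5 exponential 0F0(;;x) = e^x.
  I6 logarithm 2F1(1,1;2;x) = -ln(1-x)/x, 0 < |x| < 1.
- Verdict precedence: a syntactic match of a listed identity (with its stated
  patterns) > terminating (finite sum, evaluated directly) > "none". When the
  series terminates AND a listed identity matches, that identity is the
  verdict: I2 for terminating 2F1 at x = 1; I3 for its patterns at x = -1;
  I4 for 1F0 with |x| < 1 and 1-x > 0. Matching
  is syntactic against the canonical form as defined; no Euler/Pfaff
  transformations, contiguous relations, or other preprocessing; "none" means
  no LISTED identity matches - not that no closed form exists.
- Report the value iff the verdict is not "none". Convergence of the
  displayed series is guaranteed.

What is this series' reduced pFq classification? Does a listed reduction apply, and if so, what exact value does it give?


First insight: x = -\frac{3}{8} and the two k-th powers (C = -2) combine into one argument.
Adjacent-term ratio: r(k) = -\frac{3}{8} * (k-7) (k-\frac{1}{3}) / [(k-\frac{3}{8}) (k+1)] ; factor over Q: parameters, x = -\frac{3}{8}, and C = -2.

At argument -\frac{3}{8}: a 2F1 with upper {-7, -\frac{1}{3}}, lower {-\frac{3}{8}}, scaled by C = -2. Verdict: terminating - the sum ends at index 7 because -7 is a negative integer; exact evaluation follows. Exact value: -\frac{19859180}{1129869}.


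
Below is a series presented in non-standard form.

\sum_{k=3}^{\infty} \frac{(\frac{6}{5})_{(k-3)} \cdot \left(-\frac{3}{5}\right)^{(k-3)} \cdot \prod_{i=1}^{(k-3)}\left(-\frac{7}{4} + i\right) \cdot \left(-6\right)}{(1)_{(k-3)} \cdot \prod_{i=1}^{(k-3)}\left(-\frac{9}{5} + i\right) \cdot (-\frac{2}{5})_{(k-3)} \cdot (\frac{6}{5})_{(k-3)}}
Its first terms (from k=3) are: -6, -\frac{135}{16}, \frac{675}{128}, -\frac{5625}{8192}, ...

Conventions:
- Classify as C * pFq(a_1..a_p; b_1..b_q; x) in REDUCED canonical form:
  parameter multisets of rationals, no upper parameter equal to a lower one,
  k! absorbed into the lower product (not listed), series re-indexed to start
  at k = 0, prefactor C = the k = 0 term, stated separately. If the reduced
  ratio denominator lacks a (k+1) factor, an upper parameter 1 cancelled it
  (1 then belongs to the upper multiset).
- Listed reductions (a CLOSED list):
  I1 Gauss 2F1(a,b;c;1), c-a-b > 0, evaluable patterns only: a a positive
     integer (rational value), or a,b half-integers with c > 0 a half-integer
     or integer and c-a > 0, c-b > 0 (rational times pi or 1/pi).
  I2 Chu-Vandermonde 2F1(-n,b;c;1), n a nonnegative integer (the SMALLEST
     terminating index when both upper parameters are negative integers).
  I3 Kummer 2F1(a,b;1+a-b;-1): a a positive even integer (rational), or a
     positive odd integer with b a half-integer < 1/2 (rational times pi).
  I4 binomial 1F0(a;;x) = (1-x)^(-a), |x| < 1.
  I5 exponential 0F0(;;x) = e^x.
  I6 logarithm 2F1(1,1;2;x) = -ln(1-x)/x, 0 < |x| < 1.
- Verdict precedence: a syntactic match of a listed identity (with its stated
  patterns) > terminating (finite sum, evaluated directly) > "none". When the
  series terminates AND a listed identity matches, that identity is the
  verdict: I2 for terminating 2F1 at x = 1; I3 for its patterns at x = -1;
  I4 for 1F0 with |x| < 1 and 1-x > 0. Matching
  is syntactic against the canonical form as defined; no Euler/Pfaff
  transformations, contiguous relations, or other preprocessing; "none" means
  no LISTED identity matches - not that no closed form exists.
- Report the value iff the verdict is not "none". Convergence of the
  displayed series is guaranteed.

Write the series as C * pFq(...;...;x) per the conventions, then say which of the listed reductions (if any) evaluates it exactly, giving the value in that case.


Prefactor -6, argument -\frac{3}{5}: 1F2 with upper {-\frac{3}{4}} over lower {-\frac{4}{5}, -\frac{2}{5}}. Verdict: none. No listed pattern accepts 1F2(-\frac{3}{4}; -\frac{4}{5}, -\frac{2}{5}; -\frac{3}{5}).

Key observation: from the first term -6: the parameter 6/5 appears in both the upper and lower lists and cancels.
Ratio: r(k) = -\frac{3}{5} * (k-\frac{3}{4}) / [(k-\frac{4}{5}) (k-\frac{2}{5}) (k+1)] - rational; roots negated = parameters, x = -\frac{3}{5}, C = -6.


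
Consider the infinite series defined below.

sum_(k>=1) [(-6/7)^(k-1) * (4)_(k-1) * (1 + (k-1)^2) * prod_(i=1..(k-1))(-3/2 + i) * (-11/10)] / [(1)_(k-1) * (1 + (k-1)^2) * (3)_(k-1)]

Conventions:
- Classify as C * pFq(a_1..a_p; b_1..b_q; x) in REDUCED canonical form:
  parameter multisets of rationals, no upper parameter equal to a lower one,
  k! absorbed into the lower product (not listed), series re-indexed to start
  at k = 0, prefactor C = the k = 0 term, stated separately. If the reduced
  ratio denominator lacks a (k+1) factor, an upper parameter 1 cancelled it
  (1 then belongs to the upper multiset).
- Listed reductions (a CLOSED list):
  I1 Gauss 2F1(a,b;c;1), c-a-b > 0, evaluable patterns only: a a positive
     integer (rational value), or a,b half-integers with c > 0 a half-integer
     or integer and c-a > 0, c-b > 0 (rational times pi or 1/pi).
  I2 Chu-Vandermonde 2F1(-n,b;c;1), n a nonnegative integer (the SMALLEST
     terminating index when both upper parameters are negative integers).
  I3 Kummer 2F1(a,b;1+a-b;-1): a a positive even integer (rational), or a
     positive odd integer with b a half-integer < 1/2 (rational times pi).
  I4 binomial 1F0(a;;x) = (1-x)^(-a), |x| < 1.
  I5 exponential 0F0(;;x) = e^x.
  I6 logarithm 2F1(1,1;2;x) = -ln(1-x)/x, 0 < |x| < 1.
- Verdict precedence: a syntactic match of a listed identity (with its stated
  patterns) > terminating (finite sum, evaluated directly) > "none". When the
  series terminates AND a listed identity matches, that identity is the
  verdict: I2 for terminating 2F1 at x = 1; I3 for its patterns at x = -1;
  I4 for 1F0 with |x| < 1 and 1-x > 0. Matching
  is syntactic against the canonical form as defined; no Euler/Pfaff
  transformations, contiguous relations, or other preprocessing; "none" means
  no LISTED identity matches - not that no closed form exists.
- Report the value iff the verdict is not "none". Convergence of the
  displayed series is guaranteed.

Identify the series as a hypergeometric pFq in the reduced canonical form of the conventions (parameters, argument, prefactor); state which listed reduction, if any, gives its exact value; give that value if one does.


Classification (C = -11/10): 2F1 with upper {-1/2, 4}, lower {3}, argument x = -6/7. Verdict: none - at argument -6/7 the multisets {-1/2, 4} ; {3} match no listed identity.

First insight: t_0 = -11/10 here, and k^2 + 1 divides numerator and denominator alike; C = -11/10 after cancelling.
Adjacent-term ratio: r(k) = (-6/7) * (k-1/2) (k+4) / [(k+3) (k+1)] ; factor over Q: parameters, x = (-6/7), and C = -11/10.


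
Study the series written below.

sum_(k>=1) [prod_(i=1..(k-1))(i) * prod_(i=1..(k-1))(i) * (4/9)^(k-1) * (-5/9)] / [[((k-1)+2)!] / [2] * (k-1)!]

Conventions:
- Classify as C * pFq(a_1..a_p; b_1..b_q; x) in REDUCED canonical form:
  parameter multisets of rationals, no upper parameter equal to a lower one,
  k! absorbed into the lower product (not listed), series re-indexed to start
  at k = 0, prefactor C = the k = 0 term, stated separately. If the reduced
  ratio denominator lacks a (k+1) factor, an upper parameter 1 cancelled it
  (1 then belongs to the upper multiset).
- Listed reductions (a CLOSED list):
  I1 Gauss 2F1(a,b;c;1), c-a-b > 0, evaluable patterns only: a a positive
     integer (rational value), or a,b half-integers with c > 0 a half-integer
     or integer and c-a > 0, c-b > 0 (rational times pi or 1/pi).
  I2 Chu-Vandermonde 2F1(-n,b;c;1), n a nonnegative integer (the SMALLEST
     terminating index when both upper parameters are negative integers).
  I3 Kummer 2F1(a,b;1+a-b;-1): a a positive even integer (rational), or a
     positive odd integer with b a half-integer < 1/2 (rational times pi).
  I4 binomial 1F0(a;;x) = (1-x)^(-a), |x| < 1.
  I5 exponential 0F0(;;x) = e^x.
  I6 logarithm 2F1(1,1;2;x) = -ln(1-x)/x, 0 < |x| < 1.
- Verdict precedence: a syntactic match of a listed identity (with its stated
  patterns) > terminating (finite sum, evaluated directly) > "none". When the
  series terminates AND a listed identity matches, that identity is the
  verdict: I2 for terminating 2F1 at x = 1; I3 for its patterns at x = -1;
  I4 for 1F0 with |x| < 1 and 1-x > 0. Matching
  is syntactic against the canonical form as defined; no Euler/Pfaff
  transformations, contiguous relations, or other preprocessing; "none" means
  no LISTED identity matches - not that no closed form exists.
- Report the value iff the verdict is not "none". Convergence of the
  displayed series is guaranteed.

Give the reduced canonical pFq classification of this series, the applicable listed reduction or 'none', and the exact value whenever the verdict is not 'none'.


x = 4/9 here; the reduced form reads 2F1, upper {1, 1}, lower {3}, C = -5/9. Verdict: none here - no I1-I6 shape fits x = 4/9 with lower {3}.

Key observation: x = (4/9) and the denominator's factorial ratio (C = -5/9, x = 4/9) is a lower Pochhammer.
Term ratio: r(k) = (4/9) * (k+1) (k+1) / [(k+3) (k+1)] ; factor over Q: parameters, x = (4/9), and C = -5/9.


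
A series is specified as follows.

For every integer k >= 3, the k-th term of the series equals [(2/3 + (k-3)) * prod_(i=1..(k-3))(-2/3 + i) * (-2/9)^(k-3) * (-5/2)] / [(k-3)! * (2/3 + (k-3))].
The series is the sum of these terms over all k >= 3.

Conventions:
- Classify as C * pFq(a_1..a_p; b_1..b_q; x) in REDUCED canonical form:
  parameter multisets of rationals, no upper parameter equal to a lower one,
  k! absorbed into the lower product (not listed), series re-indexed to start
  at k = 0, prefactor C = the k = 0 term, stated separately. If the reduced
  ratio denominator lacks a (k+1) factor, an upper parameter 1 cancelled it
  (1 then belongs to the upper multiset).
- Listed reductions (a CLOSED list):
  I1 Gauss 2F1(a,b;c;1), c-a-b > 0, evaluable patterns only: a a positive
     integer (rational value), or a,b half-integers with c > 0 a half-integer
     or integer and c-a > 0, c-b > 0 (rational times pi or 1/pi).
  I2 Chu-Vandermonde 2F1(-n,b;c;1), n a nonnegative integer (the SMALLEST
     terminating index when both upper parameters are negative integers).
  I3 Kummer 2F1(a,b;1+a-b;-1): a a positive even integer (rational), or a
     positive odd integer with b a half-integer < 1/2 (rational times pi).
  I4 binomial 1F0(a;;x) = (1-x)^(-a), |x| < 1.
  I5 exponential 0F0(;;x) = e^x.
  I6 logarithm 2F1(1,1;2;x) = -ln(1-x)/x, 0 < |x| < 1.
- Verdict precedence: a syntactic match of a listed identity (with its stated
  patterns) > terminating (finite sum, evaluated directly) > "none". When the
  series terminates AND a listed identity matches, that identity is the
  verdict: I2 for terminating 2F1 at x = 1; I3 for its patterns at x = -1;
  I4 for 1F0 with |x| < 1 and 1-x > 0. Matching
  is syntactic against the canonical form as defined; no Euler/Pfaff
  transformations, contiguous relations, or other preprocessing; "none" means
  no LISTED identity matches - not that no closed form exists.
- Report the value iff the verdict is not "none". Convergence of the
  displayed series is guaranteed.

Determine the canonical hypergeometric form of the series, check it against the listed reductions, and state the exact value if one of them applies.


With C = -5/2: the canonical form is 1F0(1/3; -; -2/9). Verdict: this is the I4 binomial reduction (the 1F0 binomial series: exponent -1/3, x = -2/9). Hence: (-5/2) * (11/9)^(-1/3).

First insight: with t_0 = -5/2, the running product (prefactor -5/2) telescopes to a rising factorial.
Step ratio: r(k) = (-2/9) * (k+1/3) / [(k+1)] - rational; roots negated = parameters, x = (-2/9), C = -5/2.


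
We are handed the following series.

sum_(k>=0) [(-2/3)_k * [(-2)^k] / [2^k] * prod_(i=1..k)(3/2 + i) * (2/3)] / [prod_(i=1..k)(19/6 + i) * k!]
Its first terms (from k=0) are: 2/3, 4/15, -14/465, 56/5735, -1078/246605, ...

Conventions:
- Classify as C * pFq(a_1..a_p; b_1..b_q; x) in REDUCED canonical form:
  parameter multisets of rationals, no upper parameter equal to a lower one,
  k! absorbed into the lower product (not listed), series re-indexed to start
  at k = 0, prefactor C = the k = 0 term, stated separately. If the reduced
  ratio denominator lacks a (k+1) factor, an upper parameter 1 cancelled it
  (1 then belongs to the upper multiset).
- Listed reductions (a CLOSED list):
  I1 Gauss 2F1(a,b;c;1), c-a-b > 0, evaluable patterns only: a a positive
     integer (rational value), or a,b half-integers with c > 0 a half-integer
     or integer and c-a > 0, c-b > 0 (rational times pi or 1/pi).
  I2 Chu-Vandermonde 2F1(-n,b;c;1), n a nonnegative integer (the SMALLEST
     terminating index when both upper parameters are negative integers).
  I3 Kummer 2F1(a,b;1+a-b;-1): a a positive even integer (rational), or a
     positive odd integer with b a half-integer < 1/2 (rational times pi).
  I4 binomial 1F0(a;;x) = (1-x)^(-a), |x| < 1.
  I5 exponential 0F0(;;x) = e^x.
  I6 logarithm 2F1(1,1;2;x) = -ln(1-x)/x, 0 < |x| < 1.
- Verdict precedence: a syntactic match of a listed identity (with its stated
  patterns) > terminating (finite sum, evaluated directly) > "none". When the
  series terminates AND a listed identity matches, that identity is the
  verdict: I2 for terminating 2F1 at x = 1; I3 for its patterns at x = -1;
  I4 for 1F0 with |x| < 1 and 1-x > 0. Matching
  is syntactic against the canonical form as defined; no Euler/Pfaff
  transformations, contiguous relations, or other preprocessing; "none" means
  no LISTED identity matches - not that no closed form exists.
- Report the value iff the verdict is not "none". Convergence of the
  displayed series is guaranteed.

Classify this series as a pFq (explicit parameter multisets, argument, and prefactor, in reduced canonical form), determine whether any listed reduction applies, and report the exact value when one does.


This is 2/3 * 2F1(-2/3, 5/2; 25/6; -1) in reduced canonical form. Verdict: none. A 2F1 with upper {-2/3, 5/2} fits none of I1-I6 at x = -1; the sum runs forever.

First insight: with t_0 = 2/3, the running product (prefactor 2/3) telescopes to a rising factorial.
Ratio: r(k) = (-1) * (k-2/3) (k+5/2) / [(k+25/6) (k+1)] - rational in k, leading ratio (-1); with t_0 = 2/3, classification follows.


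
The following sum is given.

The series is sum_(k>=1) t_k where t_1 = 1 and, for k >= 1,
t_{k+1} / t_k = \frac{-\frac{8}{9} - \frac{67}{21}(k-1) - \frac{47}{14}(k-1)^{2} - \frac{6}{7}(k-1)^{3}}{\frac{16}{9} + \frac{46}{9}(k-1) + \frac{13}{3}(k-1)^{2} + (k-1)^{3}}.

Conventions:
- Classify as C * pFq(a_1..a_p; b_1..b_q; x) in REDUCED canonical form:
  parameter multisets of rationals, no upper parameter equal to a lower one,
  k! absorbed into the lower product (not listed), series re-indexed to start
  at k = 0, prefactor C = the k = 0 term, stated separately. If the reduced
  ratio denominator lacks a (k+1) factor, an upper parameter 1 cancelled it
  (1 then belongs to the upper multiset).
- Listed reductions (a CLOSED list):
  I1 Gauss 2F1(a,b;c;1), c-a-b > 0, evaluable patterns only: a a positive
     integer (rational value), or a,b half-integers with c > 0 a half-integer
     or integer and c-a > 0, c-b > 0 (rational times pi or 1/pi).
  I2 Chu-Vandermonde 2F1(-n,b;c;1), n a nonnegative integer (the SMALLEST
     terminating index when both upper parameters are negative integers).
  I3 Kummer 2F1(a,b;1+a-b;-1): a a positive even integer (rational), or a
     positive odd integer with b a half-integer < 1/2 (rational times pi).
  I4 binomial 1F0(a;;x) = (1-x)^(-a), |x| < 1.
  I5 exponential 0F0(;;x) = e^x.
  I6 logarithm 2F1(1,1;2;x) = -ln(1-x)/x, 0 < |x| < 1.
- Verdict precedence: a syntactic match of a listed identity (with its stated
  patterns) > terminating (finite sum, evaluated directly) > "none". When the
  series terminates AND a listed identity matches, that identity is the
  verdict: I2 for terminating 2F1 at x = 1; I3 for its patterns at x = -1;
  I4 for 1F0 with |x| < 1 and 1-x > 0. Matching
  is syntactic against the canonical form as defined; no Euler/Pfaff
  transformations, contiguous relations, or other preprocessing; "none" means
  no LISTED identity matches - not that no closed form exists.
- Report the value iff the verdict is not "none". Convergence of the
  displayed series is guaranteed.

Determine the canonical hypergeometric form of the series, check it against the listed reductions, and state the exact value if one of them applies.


Classification (C = 1): 1F0 with upper {\frac{7}{12}}, lower {-}, argument x = -\frac{6}{7}. Verdict: binomial (I4) matches (the 1F0 binomial series: exponent -7/12, x = -\frac{6}{7}). Hence: \left(\frac{13}{7}\right)^{-\frac{7}{12}}.

Structural cue: from the first term 1: factor the ratio over Q (C = 1, x = -6/7): negated roots = parameters.
Term ratio: r(k) = -\frac{6}{7} * (k+\frac{7}{12}) / [(k+1)] - rational in k, leading ratio -\frac{6}{7}; with t_0 = 1, classification follows.


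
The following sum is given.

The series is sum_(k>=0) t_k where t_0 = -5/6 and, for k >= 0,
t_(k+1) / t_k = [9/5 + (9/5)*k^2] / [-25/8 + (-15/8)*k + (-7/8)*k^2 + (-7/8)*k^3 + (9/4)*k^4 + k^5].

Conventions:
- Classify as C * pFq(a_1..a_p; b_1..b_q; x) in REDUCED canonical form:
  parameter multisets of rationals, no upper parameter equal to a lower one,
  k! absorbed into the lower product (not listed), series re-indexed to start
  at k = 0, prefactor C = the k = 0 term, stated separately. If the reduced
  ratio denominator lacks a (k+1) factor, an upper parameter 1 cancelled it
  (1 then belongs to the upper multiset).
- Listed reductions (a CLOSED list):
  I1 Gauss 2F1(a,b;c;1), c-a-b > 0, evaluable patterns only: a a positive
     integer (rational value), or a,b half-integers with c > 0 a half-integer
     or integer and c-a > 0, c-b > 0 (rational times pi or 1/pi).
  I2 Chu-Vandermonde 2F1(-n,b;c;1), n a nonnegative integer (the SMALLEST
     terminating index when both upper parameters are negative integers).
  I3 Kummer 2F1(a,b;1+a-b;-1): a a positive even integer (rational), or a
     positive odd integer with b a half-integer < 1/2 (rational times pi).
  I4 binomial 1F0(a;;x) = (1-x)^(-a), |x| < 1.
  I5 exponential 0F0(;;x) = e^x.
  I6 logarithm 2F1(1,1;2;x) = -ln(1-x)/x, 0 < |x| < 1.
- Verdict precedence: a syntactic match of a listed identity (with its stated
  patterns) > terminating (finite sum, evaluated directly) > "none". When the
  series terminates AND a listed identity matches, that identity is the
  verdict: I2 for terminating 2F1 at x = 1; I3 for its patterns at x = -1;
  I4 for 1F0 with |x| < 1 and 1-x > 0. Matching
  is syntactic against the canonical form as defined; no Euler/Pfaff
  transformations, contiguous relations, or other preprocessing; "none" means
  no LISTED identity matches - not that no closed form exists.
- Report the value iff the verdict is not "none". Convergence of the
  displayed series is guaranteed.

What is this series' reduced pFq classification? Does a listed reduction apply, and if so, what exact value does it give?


Prefactor -5/6, argument 9/5: 0F2 with upper {-} over lower {-5/4, 5/2}. Verdict: none. Every listed pattern misses the 0F2 form at 9/5, upper {-}.

The tell: t_0 = -5/6 here, and factor the ratio over Q (C = -5/6, x = 9/5): negated roots = parameters.
Consecutive-term ratio: r(k) = (9/5) * 1 / [(k-5/4) (k+5/2) (k+1)] ; factor over Q: parameters, x = (9/5), and C = -5/6.


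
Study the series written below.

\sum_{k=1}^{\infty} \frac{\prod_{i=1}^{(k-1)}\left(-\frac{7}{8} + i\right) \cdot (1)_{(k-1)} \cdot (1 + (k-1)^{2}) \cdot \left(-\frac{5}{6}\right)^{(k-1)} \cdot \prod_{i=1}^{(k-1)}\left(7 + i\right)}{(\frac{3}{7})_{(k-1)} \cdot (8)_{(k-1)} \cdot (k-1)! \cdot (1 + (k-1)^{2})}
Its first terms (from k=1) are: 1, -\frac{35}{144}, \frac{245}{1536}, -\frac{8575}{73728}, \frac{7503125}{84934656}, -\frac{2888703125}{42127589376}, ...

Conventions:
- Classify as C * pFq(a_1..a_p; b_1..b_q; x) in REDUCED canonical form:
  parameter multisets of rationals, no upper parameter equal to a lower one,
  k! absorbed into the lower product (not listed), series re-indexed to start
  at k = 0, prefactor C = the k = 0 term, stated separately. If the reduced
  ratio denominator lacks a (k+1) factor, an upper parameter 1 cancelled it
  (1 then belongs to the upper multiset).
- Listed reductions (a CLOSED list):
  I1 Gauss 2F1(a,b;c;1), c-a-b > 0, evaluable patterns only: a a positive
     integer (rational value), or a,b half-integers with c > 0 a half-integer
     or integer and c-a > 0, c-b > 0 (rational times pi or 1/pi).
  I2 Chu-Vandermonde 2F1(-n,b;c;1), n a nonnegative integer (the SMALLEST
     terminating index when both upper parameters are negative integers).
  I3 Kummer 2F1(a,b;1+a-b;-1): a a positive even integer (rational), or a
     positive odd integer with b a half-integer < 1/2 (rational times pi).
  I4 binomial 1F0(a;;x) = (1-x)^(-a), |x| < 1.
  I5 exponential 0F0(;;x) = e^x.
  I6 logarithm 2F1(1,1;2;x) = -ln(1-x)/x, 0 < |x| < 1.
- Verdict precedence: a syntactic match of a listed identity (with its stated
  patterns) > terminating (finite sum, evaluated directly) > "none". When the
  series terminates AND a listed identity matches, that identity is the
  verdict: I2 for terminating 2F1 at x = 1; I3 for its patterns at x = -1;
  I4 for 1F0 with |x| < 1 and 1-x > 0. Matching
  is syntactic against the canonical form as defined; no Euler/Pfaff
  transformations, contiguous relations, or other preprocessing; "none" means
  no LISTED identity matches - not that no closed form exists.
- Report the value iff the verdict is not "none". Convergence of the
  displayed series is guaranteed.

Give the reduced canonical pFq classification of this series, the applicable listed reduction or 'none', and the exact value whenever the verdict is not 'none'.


Reduced: x = -\frac{5}{6}, 2F1, upper = {\frac{1}{8}, 1}, lower = {\frac{3}{7}}, C = 1. Verdict: none. No listed pattern accepts 2F1(\frac{1}{8}, 1; \frac{3}{7}; -\frac{5}{6}).

Key step: t_0 being 1, the running product (C = 1) telescopes to a rising factorial.
Ratio: r(k) = -\frac{5}{6} * (k+\frac{1}{8}) (k+1) / [(k+\frac{3}{7}) (k+1)] - rational in k, leading ratio -\frac{5}{6}; with t_0 = 1, classification follows.


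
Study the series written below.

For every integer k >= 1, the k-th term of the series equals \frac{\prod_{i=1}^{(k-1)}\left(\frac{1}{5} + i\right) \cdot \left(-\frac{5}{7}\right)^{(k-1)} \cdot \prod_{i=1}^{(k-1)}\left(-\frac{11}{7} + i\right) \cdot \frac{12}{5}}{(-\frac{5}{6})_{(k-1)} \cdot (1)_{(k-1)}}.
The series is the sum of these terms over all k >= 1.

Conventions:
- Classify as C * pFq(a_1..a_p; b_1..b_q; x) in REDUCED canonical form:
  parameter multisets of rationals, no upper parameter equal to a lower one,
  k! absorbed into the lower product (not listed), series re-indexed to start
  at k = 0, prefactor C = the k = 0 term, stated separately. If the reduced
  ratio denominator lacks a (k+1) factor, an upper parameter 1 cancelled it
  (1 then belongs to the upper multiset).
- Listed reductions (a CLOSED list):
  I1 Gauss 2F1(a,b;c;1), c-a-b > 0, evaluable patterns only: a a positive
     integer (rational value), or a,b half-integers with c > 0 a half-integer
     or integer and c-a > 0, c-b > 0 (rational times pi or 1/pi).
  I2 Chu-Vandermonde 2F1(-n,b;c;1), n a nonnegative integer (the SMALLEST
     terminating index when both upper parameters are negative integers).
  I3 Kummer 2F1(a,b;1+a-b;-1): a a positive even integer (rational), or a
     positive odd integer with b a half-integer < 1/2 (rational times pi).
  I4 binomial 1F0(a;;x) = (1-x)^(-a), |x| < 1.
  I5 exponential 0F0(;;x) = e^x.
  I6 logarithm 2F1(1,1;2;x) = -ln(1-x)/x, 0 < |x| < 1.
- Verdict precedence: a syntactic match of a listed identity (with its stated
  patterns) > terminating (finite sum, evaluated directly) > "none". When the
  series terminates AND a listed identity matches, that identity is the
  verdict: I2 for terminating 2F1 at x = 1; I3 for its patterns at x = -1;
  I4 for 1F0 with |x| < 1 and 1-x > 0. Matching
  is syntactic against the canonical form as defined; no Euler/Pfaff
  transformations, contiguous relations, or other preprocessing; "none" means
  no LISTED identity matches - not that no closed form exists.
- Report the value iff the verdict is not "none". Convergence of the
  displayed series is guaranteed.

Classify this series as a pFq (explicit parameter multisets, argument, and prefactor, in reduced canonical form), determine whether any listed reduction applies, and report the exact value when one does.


The series (x = -\frac{5}{7}) is 2F1: upper {-\frac{4}{7}, \frac{6}{5}}, lower {-\frac{5}{6}}, prefactor \frac{12}{5}. Verdict: none - this 2F1 at x = -\frac{5}{7} matches no listed pattern, and upper {-\frac{4}{7}, \frac{6}{5}} holds no stopper.

Key step: x = -\frac{5}{7} and (1)_k (prefactor 12/5) is k! itself.
Adjacent-term ratio: r(k) = -\frac{5}{7} * (k-\frac{4}{7}) (k+\frac{6}{5}) / [(k-\frac{5}{6}) (k+1)] - rational; roots negated = parameters, x = -\frac{5}{7}, C = \frac{12}{5}.


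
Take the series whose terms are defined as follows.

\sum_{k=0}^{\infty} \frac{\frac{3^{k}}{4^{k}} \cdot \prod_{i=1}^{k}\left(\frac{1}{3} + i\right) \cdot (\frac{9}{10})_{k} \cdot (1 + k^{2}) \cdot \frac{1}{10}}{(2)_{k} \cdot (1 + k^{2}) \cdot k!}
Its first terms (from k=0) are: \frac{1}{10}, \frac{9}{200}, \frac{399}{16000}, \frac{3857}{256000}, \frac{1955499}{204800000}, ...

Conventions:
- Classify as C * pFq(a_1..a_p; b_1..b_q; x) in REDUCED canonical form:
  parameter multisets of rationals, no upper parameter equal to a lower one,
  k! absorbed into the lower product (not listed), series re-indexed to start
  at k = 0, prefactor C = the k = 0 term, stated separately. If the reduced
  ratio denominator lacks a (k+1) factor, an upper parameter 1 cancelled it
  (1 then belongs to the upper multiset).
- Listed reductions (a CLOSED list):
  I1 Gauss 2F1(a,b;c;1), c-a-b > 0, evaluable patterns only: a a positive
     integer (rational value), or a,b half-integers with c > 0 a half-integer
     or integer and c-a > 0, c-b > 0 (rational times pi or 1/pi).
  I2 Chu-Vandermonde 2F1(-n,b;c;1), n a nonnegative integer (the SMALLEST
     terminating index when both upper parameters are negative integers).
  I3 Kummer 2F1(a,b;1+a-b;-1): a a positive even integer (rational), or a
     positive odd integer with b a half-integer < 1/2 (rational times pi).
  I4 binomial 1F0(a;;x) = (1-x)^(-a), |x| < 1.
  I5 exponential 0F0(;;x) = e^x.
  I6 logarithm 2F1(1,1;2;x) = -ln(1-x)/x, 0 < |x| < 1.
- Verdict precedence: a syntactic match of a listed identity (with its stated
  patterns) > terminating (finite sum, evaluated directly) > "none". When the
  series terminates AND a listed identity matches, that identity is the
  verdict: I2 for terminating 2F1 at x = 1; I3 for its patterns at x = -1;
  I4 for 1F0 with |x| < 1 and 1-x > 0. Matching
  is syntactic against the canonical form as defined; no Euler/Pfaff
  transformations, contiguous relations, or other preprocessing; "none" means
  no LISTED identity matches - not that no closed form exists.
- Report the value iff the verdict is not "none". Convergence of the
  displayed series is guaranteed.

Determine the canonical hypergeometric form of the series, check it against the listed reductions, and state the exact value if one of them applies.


The tell: from the first term \frac{1}{10}: the two geometric factors (C = 1/10, x = 3/4) combine into one argument.
Ratio: r(k) = \frac{3}{4} * (k+\frac{9}{10}) (k+\frac{4}{3}) / [(k+2) (k+1)] - rational in k. x = \frac{3}{4}; t_0 = \frac{1}{10}; negate the roots.

This is \frac{1}{10} * 2F1(\frac{9}{10}, \frac{4}{3}; 2; \frac{3}{4}) in reduced canonical form. Verdict: none. Every listed pattern misses the 2F1 form at \frac{3}{4}, upper {\frac{9}{10}, \frac{4}{3}}.


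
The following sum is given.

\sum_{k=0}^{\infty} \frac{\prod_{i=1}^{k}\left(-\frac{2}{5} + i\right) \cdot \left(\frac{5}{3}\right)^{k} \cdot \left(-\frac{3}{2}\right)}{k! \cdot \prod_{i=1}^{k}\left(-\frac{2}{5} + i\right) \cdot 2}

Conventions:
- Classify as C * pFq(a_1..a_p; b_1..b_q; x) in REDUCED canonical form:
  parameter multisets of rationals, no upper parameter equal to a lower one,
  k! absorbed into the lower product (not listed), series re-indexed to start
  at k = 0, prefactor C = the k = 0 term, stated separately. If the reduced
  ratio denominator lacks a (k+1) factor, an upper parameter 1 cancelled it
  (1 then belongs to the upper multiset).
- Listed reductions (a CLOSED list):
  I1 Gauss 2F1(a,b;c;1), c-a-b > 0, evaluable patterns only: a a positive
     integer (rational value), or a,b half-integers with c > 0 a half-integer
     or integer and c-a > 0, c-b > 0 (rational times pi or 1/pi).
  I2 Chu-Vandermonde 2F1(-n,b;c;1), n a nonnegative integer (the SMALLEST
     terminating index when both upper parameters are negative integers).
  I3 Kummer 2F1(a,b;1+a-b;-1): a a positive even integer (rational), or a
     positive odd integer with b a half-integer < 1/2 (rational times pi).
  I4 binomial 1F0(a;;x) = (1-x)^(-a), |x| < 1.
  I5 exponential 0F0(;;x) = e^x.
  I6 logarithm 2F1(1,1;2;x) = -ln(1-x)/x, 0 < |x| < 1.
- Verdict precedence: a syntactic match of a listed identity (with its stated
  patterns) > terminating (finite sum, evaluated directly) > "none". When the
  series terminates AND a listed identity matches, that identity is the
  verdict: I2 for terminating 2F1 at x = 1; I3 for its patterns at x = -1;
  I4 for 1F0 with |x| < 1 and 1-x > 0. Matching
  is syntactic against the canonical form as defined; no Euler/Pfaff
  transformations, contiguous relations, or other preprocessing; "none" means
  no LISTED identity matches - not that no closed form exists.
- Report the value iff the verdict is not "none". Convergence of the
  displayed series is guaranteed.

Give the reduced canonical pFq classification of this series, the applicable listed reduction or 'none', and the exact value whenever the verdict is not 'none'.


The tell: with t_0 = -\frac{3}{4}, the parameter 3/5 appears in both the upper and lower lists and cancels.
Consecutive-term ratio: r(k) = \frac{5}{3} * 1 / [(k+1)] - rational in k, leading ratio \frac{5}{3}; with t_0 = -\frac{3}{4}, classification follows.

The series (x = \frac{5}{3}) is 0F0: upper {-}, lower {-}, prefactor -\frac{3}{4}. Verdict: this is the I5 exponential reduction (the 0F0 exponential series at x = \frac{5}{3}). Hence: \left(-\frac{3}{4}\right) \cdot e^{\frac{5}{3}}.


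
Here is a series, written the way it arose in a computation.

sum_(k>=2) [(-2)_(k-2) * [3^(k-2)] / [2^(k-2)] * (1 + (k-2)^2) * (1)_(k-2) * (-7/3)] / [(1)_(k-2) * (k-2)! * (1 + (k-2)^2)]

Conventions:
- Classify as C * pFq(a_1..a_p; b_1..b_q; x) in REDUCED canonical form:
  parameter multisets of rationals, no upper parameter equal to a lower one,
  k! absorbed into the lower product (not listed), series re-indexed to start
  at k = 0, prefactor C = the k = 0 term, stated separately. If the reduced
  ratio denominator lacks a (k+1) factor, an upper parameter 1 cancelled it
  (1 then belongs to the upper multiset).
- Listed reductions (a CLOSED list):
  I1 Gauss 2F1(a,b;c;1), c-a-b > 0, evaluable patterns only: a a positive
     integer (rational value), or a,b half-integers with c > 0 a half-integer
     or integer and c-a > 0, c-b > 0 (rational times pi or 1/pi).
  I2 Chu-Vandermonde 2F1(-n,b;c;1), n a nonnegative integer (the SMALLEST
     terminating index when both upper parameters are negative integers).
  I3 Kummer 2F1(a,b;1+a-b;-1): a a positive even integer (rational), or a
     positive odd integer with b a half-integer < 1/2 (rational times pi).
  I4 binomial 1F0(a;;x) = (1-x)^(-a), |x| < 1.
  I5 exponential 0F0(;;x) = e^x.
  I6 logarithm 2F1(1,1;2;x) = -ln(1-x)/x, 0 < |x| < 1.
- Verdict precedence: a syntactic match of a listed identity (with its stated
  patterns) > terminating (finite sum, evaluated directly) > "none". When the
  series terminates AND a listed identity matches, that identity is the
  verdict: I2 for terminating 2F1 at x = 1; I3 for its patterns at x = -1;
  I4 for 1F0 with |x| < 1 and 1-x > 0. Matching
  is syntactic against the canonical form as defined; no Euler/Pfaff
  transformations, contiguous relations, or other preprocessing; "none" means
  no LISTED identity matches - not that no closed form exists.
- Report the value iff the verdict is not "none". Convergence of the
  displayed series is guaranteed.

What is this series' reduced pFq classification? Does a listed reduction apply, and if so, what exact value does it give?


With C = -7/3: the canonical form is 1F0(-2; -; 3/2). Verdict: terminating - the sum ends at index 2 because -2 is a negative integer; exact evaluation follows. Exact value: -7/12.

First insight: t_0 = -7/3 here, and the two geometric factors (C = -7/3, x = 3/2) combine into one argument.
Adjacent-term ratio: r(k) = (3/2) * (k-2) / [(k+1)] - poly over poly, x = (3/2) from leading terms; C = -7/3 at k = 0.


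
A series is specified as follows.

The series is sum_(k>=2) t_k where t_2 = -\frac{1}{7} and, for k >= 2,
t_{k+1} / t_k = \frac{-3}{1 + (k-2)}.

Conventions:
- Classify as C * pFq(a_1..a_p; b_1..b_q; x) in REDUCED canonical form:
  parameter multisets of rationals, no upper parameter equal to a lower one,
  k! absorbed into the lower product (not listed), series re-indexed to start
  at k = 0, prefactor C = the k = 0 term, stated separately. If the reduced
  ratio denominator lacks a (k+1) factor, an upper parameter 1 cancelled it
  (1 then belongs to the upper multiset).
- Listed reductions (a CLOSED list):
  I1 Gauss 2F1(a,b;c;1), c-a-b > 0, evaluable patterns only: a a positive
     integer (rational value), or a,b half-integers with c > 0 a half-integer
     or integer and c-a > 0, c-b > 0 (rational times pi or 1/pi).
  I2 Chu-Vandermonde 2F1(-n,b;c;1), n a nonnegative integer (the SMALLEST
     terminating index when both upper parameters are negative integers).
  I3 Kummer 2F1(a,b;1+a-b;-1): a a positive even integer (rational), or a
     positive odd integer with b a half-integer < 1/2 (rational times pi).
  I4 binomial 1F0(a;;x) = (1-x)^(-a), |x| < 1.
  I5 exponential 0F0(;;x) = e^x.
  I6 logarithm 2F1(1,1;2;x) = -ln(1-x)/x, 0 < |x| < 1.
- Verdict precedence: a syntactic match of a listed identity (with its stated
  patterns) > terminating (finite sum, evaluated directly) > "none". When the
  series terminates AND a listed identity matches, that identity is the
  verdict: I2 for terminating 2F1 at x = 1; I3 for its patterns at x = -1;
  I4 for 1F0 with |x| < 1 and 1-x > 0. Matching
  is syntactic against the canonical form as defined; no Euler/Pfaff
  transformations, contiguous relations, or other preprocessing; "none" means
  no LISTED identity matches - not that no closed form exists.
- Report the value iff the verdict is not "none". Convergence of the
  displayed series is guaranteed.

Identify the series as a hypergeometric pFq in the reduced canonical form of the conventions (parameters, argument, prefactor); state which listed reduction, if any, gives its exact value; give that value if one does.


At argument -3: a 0F0 with upper {-}, lower {-}, scaled by C = -\frac{1}{7}. Verdict at x = -3: the exponential series (I5) matches (the 0F0 exponential series at x = -3). Sum: \left(-\frac{1}{7}\right) \cdot e^{-3}.

Key observation: t_0 = -\frac{1}{7} here, and factor the ratio over Q (prefactor -1/7): negated roots = parameters.
Consecutive-term ratio: r(k) = -3 * 1 / [(k+1)] - rational in k. x = -3; t_0 = -\frac{1}{7}; negate the roots.


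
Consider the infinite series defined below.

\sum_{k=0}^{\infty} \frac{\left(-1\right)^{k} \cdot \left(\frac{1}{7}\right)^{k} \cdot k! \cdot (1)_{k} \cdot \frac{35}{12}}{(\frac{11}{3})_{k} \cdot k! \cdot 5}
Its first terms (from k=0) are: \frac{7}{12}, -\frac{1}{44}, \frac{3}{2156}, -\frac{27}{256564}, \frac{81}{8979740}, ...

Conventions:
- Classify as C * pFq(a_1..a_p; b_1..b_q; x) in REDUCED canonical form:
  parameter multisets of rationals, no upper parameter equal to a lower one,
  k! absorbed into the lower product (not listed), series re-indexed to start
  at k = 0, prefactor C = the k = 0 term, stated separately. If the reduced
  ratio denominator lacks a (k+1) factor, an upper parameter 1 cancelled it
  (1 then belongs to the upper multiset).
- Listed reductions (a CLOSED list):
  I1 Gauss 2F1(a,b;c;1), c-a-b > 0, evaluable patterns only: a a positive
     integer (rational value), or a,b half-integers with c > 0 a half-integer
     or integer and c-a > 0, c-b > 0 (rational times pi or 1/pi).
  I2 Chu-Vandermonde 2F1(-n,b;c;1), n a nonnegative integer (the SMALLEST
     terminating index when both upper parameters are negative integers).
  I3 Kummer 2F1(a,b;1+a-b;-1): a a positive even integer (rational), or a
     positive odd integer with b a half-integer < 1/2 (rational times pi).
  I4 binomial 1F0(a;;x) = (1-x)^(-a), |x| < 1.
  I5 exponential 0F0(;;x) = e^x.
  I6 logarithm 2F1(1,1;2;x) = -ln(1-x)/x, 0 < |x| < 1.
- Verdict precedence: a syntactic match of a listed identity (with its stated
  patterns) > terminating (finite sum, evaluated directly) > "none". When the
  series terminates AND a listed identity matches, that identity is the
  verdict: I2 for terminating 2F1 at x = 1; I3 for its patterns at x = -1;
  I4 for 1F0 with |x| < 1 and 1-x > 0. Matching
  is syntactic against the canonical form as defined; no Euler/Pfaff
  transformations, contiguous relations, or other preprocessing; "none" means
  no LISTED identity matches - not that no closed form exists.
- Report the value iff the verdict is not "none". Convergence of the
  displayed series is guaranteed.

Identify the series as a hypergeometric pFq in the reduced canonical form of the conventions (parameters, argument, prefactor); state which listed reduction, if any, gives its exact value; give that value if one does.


Classification (C = \frac{7}{12}): 2F1 with upper {1, 1}, lower {\frac{11}{3}}, argument x = -\frac{1}{7}. Verdict: no listed reduction: x = -\frac{1}{7} and upper {1, 1} fail every I1-I6 pattern.

The tell: t_0 being \frac{7}{12}, the constant factors (prefactor 7/12) combine into one prefactor.
Ratio: r(k) = -\frac{1}{7} * (k+1) (k+1) / [(k+\frac{11}{3}) (k+1)] ; factor over Q: parameters, x = -\frac{1}{7}, and C = \frac{7}{12}.


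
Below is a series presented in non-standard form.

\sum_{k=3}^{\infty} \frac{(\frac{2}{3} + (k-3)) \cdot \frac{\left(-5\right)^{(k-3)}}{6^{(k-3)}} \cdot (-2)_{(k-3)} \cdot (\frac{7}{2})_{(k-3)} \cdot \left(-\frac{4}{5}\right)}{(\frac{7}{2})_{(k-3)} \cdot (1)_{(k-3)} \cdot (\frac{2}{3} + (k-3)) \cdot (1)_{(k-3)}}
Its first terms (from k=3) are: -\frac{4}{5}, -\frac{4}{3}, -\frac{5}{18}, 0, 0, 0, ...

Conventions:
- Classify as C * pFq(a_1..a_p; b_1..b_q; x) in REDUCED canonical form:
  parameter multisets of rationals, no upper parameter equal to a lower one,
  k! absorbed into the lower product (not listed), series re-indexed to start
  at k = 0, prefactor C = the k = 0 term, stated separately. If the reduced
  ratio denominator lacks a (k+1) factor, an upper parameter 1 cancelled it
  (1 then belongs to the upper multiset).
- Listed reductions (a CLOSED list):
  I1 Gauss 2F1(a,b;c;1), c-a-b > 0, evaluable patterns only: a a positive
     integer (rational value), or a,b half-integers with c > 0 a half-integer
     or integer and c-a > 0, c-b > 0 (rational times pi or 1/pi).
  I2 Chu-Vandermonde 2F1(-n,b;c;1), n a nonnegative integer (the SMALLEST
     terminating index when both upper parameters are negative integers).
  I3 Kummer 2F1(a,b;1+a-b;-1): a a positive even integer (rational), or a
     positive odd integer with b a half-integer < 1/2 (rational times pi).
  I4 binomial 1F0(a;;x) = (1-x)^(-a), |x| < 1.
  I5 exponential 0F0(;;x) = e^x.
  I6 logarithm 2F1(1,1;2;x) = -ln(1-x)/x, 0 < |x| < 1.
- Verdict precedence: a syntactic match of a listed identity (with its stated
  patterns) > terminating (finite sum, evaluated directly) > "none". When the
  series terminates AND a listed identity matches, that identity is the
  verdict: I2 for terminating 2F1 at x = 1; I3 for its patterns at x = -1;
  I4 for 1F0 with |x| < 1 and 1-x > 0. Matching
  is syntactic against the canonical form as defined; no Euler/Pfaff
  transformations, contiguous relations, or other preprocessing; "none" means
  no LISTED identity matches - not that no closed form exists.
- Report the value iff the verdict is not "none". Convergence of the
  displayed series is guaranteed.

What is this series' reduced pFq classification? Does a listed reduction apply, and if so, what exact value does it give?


The series (x = -\frac{5}{6}) is 1F1: upper {-2}, lower {1}, prefactor -\frac{4}{5}. Verdict: terminating. (-2)_k vanishes past k = 2, leaving a 3-term sum, computed directly. Sum: -\frac{217}{90}.

Key step: with t_0 = -\frac{4}{5}, the parameter 7/2 appears in both the upper and lower lists and cancels (alongside the other common factor).
Adjacent-term ratio: r(k) = -\frac{5}{6} * (k-2) / [(k+1) (k+1)] - rational; roots negated = parameters, x = -\frac{5}{6}, C = -\frac{4}{5}.
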